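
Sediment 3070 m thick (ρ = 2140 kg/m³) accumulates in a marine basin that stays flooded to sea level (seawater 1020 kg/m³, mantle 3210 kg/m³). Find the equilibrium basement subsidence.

Submarine loading: the sediment displaces seawater, and the subsidence is in turn flooded, so s (ρ_m − ρ_w) = t (ρ_sed − ρ_w).
s = 3070 m × (2140 − 1020) / (3210 − 1020) = 1570 m.

1570 m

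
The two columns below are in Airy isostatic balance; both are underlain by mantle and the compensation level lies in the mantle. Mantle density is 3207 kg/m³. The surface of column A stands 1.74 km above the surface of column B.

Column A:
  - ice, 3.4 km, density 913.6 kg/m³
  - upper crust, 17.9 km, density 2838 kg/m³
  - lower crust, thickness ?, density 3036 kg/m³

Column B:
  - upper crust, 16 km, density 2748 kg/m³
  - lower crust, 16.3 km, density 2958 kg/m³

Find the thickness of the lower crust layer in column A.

Take the compensation level at the base of the deeper column (depth z_c below the surface of column A) and equate Σ ρ_i t_i down to z_c; mantle fills any gap and the z_c terms cancel.
Column A: 3.4×913.6 + 17.9×2838 + x×3036 + (z_c − 21.3 − x)×3207
Column B: 1.74×0 + 16×2748 + 16.3×2958 + (z_c − 1.74 − 32.3)×3207
The z_c×3207 term appears on both sides and cancels. Collect the known terms of each column as K = Σ(ρt)_known − 3207 × (depth of known layers): K_A = 53906.44 − 3207×21.3 = −14402.66; K_B = 92183.4 − 3207×(1.74 + 32.3) = −16982.88.
Balance: K_A − x×(3207 − 3036) = K_B, so x = (K_A − K_B)/(3207 − 3036) = 2580.22/171 = 15.1 km.

15.1 km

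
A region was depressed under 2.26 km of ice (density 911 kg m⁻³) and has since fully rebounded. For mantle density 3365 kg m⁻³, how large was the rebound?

0.612 km

Removing the load lets mantle flow back in; uplift u satisfies ρ_ice t = ρ_m u.
u = t ρ_ice/ρ_m = 2.26 km × 911/3365 = 0.612 km.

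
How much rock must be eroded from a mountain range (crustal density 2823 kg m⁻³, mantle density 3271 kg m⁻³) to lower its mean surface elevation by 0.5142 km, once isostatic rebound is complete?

Net drop Δ = e − u = e − e ρ_c/ρ_m = e (ρ_m − ρ_c)/ρ_m.
e = Δ ρ_m/(ρ_m − ρ_c) = 0.5142 km × 3271/448 = 3.75 km.

3.75 km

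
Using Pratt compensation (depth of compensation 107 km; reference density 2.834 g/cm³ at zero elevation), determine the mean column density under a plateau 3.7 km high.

Pratt balance: ρ_ref D = ρ (D + h).
ρ = ρ_ref D/(D + h) = 2.834 × 107 km/(107 km + 3.7 km) = 2.74 g/cm³.

2.74 g/cm³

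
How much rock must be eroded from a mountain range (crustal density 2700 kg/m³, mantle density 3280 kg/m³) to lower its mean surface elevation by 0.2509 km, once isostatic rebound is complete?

Net drop Δ = e − u = e − e ρ_c/ρ_m = e (ρ_m − ρ_c)/ρ_m.
e = Δ ρ_m/(ρ_m − ρ_c) = 0.2509 km × 3280/580 = 1.42 km.

1.42 km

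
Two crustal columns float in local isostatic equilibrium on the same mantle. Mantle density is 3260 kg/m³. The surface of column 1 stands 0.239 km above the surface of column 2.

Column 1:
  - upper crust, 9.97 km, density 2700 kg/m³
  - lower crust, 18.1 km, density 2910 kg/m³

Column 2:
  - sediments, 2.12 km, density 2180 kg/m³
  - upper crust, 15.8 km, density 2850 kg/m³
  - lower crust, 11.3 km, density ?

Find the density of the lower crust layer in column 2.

Take the compensation level at the base of the deeper column (depth z_c below the surface of column 1) and equate Σ ρ_i t_i down to z_c; mantle fills any gap and the z_c terms cancel.
Column 1: 9.97×2700 + 18.1×2910 + (z_c − 28.07)×3260
Column 2: 0.239×0 + 2.12×2180 + 15.8×2850 + 11.3×ρ + (z_c − 0.239 − 29.22)×3260
The z_c×3260 term appears on both sides and cancels. Collect the known terms of each column as K = Σ(ρt)_known − 3260 × (depth of known layers): K_1 = 79590 − 3260×28.07 = −11918.2; K_2 = 49651.6 − 3260×(0.239 + 29.22) = −46384.74.
Balance: K_1 = K_2 + 11.3×ρ, so ρ = (K_1 − K_2)/11.3 = 34466.5/11.3 = 3050 kg/m³.

3050 kg/m³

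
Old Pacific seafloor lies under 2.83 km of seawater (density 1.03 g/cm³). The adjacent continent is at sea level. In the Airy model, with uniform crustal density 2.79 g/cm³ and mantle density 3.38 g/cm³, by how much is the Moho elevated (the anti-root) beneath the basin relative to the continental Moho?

8.44 km

Isostatic balance requires: replacing crust with seawater at the top is compensated by replacing crust with mantle at the base: d (ρ_c − ρ_w) = a (ρ_m − ρ_c).
a = d (ρ_c − ρ_w)/(ρ_m − ρ_c) = 2.83 km × 1.76/0.59 = 8.44 km.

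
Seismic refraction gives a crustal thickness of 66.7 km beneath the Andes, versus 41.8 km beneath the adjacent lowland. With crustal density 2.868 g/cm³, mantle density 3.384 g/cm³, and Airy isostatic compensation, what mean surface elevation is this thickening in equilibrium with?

3.8 km

Excess crust Δ = 66.7 km − 41.8 km = 24.9 km, split between elevation h and root r with h + r = Δ.
Airy balance ρ_c h = (ρ_m − ρ_c) r gives r = h ρ_c/(ρ_m − ρ_c), so h (1 + ρ_c/(ρ_m − ρ_c)) = Δ, i.e. h = Δ (ρ_m − ρ_c)/ρ_m.
h = 24.9 km × 0.516/3.384 = 3.8 km.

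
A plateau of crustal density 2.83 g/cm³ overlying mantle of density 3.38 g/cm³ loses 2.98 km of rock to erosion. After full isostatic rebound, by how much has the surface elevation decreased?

0.485 km

Rebound u = e ρ_c/ρ_m = 2.98 km × 2.83/3.38 = 2.495 km.
Net surface drop = e − u = 2.98 km − 2.495 km = e (ρ_m − ρ_c)/ρ_m = 0.485 km.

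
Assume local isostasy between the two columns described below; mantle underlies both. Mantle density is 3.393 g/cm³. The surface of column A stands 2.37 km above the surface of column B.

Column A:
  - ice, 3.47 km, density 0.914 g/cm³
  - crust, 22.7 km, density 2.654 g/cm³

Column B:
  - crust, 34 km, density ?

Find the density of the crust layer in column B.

2.88 g/cm³

Take the compensation level at the base of the deeper column (depth z_c below the surface of column A) and equate Σ ρ_i t_i down to z_c; mantle fills any gap and the z_c terms cancel.
Column A: 3.47×0.914 + 22.7×2.654 + (z_c − 26.17)×3.393
Column B: 2.37×0 + 34×ρ + (z_c − 2.37 − 34)×3.393
The z_c×3.393 term appears on both sides and cancels. Collect the known terms of each column as K = Σ(ρt)_known − 3.393 × (depth of known layers): K_A = 63.41738 − 3.393×26.17 = −25.37743; K_B = 0 − 3.393×(2.37 + 34) = −123.40341.
Balance: K_A = K_B + 34×ρ, so ρ = (K_A − K_B)/34 = 98.026/34 = 2.88 g/cm³.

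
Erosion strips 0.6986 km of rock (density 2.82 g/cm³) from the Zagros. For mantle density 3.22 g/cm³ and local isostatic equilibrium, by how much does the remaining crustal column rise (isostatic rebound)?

Unloading: uplift u = e ρ_c/ρ_m = 0.6986 km × 2.82/3.22 = 0.612 km.

0.612 km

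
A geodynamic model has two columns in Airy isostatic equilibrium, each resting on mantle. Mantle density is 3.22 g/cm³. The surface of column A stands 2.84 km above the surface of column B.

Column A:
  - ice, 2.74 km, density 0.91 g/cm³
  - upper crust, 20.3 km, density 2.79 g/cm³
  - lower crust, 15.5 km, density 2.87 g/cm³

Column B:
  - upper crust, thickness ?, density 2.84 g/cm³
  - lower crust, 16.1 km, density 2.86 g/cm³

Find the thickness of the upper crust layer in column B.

Take the compensation level at the base of the deeper column (depth z_c below the surface of column A) and equate Σ ρ_i t_i down to z_c; mantle fills any gap and the z_c terms cancel.
Column A: 2.74×0.91 + 20.3×2.79 + 15.5×2.87 + (z_c − 38.54)×3.22
Column B: 2.84×0 + x×2.84 + 16.1×2.86 + (z_c − 2.84 − 16.1 − x)×3.22
The z_c×3.22 term appears on both sides and cancels. Collect the known terms of each column as K = Σ(ρt)_known − 3.22 × (depth of known layers): K_A = 103.6154 − 3.22×38.54 = −20.4834; K_B = 46.046 − 3.22×(2.84 + 16.1) = −14.9408.
Balance: K_A = K_B − x×(3.22 − 2.84), so x = (K_B − K_A)/(3.22 − 2.84) = 5.5426/0.38 = 14.6 km.

14.6 km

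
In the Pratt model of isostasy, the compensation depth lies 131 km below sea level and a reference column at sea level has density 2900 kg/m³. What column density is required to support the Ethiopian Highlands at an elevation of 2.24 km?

Pratt balance: ρ_ref D = ρ (D + h).
ρ = ρ_ref D/(D + h) = 2900 × 131 km/(131 km + 2.24 km) = 2850 kg/m³.

2850 kg/m³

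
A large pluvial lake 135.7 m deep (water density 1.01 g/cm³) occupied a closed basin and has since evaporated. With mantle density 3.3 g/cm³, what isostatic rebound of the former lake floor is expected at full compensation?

41.5 m

u = d ρ_w/ρ_m = 135.7 m × 1.01/3.3 = 41.5 m.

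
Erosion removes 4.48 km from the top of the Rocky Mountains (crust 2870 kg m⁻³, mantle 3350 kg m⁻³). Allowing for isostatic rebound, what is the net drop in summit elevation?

Rebound u = e ρ_c/ρ_m = 4.48 km × 2870/3350 = 3.838 km.
Net surface drop = e − u = 4.48 km − 3.838 km = e (ρ_m − ρ_c)/ρ_m = 0.642 km.

0.642 km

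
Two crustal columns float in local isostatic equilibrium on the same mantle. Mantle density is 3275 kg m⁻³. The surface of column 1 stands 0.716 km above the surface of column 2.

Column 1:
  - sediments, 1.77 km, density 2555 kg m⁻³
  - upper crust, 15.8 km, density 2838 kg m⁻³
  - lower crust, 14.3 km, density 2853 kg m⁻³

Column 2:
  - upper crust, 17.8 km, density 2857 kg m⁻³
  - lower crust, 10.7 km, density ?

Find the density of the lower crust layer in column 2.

Take the compensation level at the base of the deeper column (depth z_c below the surface of column 1) and equate Σ ρ_i t_i down to z_c; mantle fills any gap and the z_c terms cancel.
Column 1: 1.77×2555 + 15.8×2838 + 14.3×2853 + (z_c − 31.87)×3275
Column 2: 0.716×0 + 17.8×2857 + 10.7×ρ + (z_c − 0.716 − 28.5)×3275
The z_c×3275 term appears on both sides and cancels. Collect the known terms of each column as K = Σ(ρt)_known − 3275 × (depth of known layers): K_1 = 90160.65 − 3275×31.87 = −14213.6; K_2 = 50854.6 − 3275×(0.716 + 28.5) = −44827.8.
Balance: K_1 = K_2 + 10.7×ρ, so ρ = (K_1 − K_2)/10.7 = 30614.2/10.7 = 2860 kg m⁻³.

2860 kg m⁻³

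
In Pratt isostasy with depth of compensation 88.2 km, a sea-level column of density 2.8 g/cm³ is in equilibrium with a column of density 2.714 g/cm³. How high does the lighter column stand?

ρ_ref D = ρ (D + h) → h = D (ρ_ref − ρ)/ρ.
h = 88.2 km × (2.8 − 2.714)/2.714 = 2.79 km.

2.79 km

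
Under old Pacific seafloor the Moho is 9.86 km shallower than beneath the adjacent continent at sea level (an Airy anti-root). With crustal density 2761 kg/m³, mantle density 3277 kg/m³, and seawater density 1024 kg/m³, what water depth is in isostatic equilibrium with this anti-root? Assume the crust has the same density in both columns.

2.93 km

Replacing a thickness d of crust by seawater at the top must be balanced by replacing crust with mantle at the base: d (ρ_c − ρ_w) = a (ρ_m − ρ_c).
d = a (ρ_m − ρ_c)/(ρ_c − ρ_w) = 9.86 km × 516/1737 = 2.93 km.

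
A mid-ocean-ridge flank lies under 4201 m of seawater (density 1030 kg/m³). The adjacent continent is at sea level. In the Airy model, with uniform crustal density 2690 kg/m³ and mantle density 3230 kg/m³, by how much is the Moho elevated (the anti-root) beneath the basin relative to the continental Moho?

Balancing pressure at the compensation depth: replacing crust with seawater at the top is compensated by replacing crust with mantle at the base: d (ρ_c − ρ_w) = a (ρ_m − ρ_c).
a = d (ρ_c − ρ_w)/(ρ_m − ρ_c) = 4201 m × 1660/540 = 12900 m.

12900 m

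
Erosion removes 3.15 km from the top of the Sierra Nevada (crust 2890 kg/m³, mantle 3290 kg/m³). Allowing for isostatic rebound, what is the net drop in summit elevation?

0.383 km

Rebound u = e ρ_c/ρ_m = 3.15 km × 2890/3290 = 2.767 km.
Net surface drop = e − u = 3.15 km − 2.767 km = e (ρ_m − ρ_c)/ρ_m = 0.383 km.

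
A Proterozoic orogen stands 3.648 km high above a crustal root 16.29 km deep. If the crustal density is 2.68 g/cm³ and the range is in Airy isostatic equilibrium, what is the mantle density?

3.28 g/cm³

Airy balance: ρ_c h = (ρ_m − ρ_c) r → ρ_m = ρ_c (1 + h/r).
ρ_m = 2.68 × (1 + 3.648 km/16.29 km) = 3.28 g/cm³.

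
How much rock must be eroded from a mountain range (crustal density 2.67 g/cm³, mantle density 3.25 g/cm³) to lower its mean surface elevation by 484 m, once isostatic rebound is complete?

2710 m

Net drop Δ = e − u = e − e ρ_c/ρ_m = e (ρ_m − ρ_c)/ρ_m.
e = Δ ρ_m/(ρ_m − ρ_c) = 484 m × 3.25/0.58 = 2710 m.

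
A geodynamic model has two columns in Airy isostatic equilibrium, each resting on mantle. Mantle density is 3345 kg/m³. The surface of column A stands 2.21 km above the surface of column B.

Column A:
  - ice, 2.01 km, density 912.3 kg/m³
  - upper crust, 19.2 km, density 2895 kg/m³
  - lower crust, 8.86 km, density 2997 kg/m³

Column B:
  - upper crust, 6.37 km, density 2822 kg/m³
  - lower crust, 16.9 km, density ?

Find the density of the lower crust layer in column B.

3000 kg/m³

Take the compensation level at the base of the deeper column (depth z_c below the surface of column A) and equate Σ ρ_i t_i down to z_c; mantle fills any gap and the z_c terms cancel.
Column A: 2.01×912.3 + 19.2×2895 + 8.86×2997 + (z_c − 30.07)×3345
Column B: 2.21×0 + 6.37×2822 + 16.9×ρ + (z_c − 2.21 − 23.27)×3345
The z_c×3345 term appears on both sides and cancels. Collect the known terms of each column as K = Σ(ρt)_known − 3345 × (depth of known layers): K_A = 83971.143 − 3345×30.07 = −16613.007; K_B = 17976.14 − 3345×(2.21 + 23.27) = −67254.46.
Balance: K_A = K_B + 16.9×ρ, so ρ = (K_A − K_B)/16.9 = 50641.5/16.9 = 3000 kg/m³.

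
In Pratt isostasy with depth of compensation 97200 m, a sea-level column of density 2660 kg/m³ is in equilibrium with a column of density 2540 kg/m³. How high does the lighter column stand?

ρ_ref D = ρ (D + h) → h = D (ρ_ref − ρ)/ρ.
h = 97200 m × (2660 − 2540)/2540 = 4590 m.

4590 m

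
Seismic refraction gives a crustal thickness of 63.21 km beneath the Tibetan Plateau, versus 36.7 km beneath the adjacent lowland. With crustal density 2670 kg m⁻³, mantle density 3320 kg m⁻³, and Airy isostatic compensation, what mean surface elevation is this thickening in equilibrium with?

5.19 km

Excess crust Δ = 63.21 km − 36.7 km = 26.51 km, split between elevation h and root r with h + r = Δ.
Airy balance ρ_c h = (ρ_m − ρ_c) r gives r = h ρ_c/(ρ_m − ρ_c), so h (1 + ρ_c/(ρ_m − ρ_c)) = Δ, i.e. h = Δ (ρ_m − ρ_c)/ρ_m.
h = 26.51 km × 650/3320 = 5.19 km.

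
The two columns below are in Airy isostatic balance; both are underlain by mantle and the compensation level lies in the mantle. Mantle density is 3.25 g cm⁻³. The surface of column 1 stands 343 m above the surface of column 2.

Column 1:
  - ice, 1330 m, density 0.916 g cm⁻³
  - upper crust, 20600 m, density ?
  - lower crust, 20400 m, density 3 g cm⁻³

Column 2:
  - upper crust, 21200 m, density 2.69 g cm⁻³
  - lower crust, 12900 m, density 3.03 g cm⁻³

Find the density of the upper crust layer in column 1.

Take the compensation level at the base of the deeper column (depth z_c below the surface of column 1) and equate Σ ρ_i t_i down to z_c; mantle fills any gap and the z_c terms cancel.
Column 1: 1330×0.916 + 20600×ρ + 20400×3 + (z_c − 42330)×3.25
Column 2: 343×0 + 21200×2.69 + 12900×3.03 + (z_c − 343 − 34100)×3.25
The z_c×3.25 term appears on both sides and cancels. Collect the known terms of each column as K = Σ(ρt)_known − 3.25 × (depth of known layers): K_1 = 62418.28 − 3.25×42330 = −75154.22; K_2 = 96115 − 3.25×(343 + 34100) = −15824.75.
Balance: K_1 + 20600×ρ = K_2, so ρ = (K_2 − K_1)/20600 = 59329.5/20600 = 2.88 g cm⁻³.

2.88 g cm⁻³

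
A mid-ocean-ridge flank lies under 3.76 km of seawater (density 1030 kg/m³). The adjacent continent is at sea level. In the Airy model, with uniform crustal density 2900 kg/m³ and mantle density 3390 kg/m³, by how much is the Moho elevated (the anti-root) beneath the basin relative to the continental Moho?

By Archimedes' principle applied to the lithosphere: replacing crust with seawater at the top is compensated by replacing crust with mantle at the base: d (ρ_c − ρ_w) = a (ρ_m − ρ_c).
a = d (ρ_c − ρ_w)/(ρ_m − ρ_c) = 3.76 km × 1870/490 = 14.3 km.

14.3 km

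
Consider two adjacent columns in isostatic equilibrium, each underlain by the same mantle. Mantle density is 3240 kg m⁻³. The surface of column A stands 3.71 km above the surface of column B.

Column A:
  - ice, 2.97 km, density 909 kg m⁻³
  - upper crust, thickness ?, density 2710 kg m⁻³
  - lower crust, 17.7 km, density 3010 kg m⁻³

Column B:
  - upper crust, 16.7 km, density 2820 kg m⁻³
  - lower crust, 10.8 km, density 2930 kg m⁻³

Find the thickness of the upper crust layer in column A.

Take the compensation level at the base of the deeper column (depth z_c below the surface of column A) and equate Σ ρ_i t_i down to z_c; mantle fills any gap and the z_c terms cancel.
Column A: 2.97×909 + x×2710 + 17.7×3010 + (z_c − 20.67 − x)×3240
Column B: 3.71×0 + 16.7×2820 + 10.8×2930 + (z_c − 3.71 − 27.5)×3240
The z_c×3240 term appears on both sides and cancels. Collect the known terms of each column as K = Σ(ρt)_known − 3240 × (depth of known layers): K_A = 55976.73 − 3240×20.67 = −10994.07; K_B = 78738 − 3240×(3.71 + 27.5) = −22382.4.
Balance: K_A − x×(3240 − 2710) = K_B, so x = (K_A − K_B)/(3240 − 2710) = 11388.3/530 = 21.5 km.

21.5 km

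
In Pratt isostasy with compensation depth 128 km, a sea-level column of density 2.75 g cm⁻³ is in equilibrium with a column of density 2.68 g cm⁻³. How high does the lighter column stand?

3.34 km

ρ_ref D = ρ (D + h) → h = D (ρ_ref − ρ)/ρ.
h = 128 km × (2.75 − 2.68)/2.68 = 3.34 km.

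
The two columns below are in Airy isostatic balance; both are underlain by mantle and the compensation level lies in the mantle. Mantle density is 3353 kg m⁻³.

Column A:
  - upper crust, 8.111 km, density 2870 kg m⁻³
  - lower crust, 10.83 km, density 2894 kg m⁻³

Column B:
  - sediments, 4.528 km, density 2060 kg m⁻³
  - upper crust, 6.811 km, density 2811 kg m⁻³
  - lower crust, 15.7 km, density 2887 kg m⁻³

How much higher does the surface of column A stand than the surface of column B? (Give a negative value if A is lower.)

For any compensation level in the mantle, the mantle terms cancel and isostasy reduces to e = (Σt_A − Σt_B) − (Σ(ρt)_A − Σ(ρt)_B) / ρ_m.
Σt_A = 18.941 km; Σt_B = 27.039 km; Σ(ρt)_A = 54620.59; Σ(ρt)_B = 73799.301 (in km·kg m⁻³).
e = (18.941 − 27.039) − (54620.59 − 73799.301) / 3353 = −2.38 km.

−2.38 km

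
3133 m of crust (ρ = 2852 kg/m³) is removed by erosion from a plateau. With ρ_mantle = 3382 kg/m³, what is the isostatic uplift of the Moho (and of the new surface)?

2640 m

Unloading: uplift u = e ρ_c/ρ_m = 3133 m × 2852/3382 = 2640 m.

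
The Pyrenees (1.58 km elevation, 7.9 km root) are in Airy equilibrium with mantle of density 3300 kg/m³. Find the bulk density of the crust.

2750 kg/m³

ρ_c h = (ρ_m − ρ_c) r → ρ_c (h + r) = ρ_m r → ρ_c = ρ_m r / (h + r).
ρ_c = 3300 × 7.9 km / (1.58 km + 7.9 km) = 2750 kg/m³.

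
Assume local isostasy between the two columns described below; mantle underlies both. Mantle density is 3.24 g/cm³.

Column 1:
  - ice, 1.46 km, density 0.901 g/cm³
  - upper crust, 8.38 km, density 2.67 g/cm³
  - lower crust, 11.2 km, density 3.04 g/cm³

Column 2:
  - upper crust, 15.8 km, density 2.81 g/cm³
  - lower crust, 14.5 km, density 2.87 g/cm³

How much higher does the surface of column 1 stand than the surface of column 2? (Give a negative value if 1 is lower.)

For any compensation level in the mantle, the mantle terms cancel and isostasy reduces to e = (Σt_1 − Σt_2) − (Σ(ρt)_1 − Σ(ρt)_2) / ρ_m.
Σt_1 = 21.04 km; Σt_2 = 30.3 km; Σ(ρt)_1 = 57.73806; Σ(ρt)_2 = 86.013 (in km·g/cm³).
e = (21.04 − 30.3) − (57.73806 − 86.013) / 3.24 = −0.533 km.

−0.533 km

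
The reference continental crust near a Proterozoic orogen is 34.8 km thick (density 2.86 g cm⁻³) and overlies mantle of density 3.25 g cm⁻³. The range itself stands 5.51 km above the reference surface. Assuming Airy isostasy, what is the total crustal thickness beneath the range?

80.7 km

Root depth r = h ρ_c / (ρ_m − ρ_c) = 5.51 km × 2.86 / 0.39 = 40.41 km.
Total thickness = T + h + r = 34.8 km + 5.51 km + 40.41 km = 80.7 km.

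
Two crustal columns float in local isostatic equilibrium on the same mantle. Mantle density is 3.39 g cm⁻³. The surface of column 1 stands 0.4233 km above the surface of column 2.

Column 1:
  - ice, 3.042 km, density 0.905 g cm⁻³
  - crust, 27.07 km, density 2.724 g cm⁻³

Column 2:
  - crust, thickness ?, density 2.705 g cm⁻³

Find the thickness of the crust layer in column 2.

35.3 km

Take the compensation level at the base of the deeper column (depth z_c below the surface of column 1) and equate Σ ρ_i t_i down to z_c; mantle fills any gap and the z_c terms cancel.
Column 1: 3.042×0.905 + 27.07×2.724 + (z_c − 30.112)×3.39
Column 2: 0.4233×0 + x×2.705 + (z_c − 0.4233 − 0 − x)×3.39
The z_c×3.39 term appears on both sides and cancels. Collect the known terms of each column as K = Σ(ρt)_known − 3.39 × (depth of known layers): K_1 = 76.49169 − 3.39×30.112 = −25.58799; K_2 = 0 − 3.39×(0.4233 + 0) = −1.434987.
Balance: K_1 = K_2 − x×(3.39 − 2.705), so x = (K_2 − K_1)/(3.39 − 2.705) = 24.153/0.685 = 35.3 km.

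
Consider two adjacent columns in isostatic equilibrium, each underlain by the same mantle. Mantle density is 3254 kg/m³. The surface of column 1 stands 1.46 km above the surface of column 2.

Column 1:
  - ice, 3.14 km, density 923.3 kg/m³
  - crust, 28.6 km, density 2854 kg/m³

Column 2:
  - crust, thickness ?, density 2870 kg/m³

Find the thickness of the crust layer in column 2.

Take the compensation level at the base of the deeper column (depth z_c below the surface of column 1) and equate Σ ρ_i t_i down to z_c; mantle fills any gap and the z_c terms cancel.
Column 1: 3.14×923.3 + 28.6×2854 + (z_c − 31.74)×3254
Column 2: 1.46×0 + x×2870 + (z_c − 1.46 − 0 − x)×3254
The z_c×3254 term appears on both sides and cancels. Collect the known terms of each column as K = Σ(ρt)_known − 3254 × (depth of known layers): K_1 = 84523.562 − 3254×31.74 = −18758.398; K_2 = 0 − 3254×(1.46 + 0) = −4750.84.
Balance: K_1 = K_2 − x×(3254 − 2870), so x = (K_2 − K_1)/(3254 − 2870) = 14007.6/384 = 36.5 km.

36.5 km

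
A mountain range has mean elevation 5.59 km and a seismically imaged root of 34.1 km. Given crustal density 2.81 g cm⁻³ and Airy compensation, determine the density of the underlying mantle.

Airy balance: ρ_c h = (ρ_m − ρ_c) r → ρ_m = ρ_c (1 + h/r).
ρ_m = 2.81 × (1 + 5.59 km/34.1 km) = 3.27 g cm⁻³.

3.27 g cm⁻³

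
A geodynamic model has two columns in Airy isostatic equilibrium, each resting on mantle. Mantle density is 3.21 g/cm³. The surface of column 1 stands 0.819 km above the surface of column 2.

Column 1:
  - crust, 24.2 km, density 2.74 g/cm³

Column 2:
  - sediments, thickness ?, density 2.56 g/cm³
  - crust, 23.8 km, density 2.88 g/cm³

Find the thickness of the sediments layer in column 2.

Take the compensation level at the base of the deeper column (depth z_c below the surface of column 1) and equate Σ ρ_i t_i down to z_c; mantle fills any gap and the z_c terms cancel.
Column 1: 24.2×2.74 + (z_c − 24.2)×3.21
Column 2: 0.819×0 + x×2.56 + 23.8×2.88 + (z_c − 0.819 − 23.8 − x)×3.21
The z_c×3.21 term appears on both sides and cancels. Collect the known terms of each column as K = Σ(ρt)_known − 3.21 × (depth of known layers): K_1 = 66.308 − 3.21×24.2 = −11.374; K_2 = 68.544 − 3.21×(0.819 + 23.8) = −10.48299.
Balance: K_1 = K_2 − x×(3.21 − 2.56), so x = (K_2 − K_1)/(3.21 − 2.56) = 0.89101/0.65 = 1.37 km.

1.37 km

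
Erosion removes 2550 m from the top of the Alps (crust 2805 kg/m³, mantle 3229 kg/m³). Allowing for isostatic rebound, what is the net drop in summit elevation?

Rebound u = e ρ_c/ρ_m = 2550 m × 2805/3229 = 2215 m.
Net surface drop = e − u = 2550 m − 2215 m = e (ρ_m − ρ_c)/ρ_m = 335 m.

335 m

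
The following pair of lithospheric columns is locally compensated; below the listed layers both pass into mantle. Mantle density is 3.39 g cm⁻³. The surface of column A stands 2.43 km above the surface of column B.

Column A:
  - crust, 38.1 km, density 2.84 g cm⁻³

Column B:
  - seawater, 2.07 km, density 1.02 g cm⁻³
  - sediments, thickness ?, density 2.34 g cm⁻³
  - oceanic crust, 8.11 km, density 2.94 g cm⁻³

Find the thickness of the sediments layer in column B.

3.96 km

Take the compensation level at the base of the deeper column (depth z_c below the surface of column A) and equate Σ ρ_i t_i down to z_c; mantle fills any gap and the z_c terms cancel.
Column A: 38.1×2.84 + (z_c − 38.1)×3.39
Column B: 2.43×0 + 2.07×1.02 + x×2.34 + 8.11×2.94 + (z_c − 2.43 − 10.18 − x)×3.39
The z_c×3.39 term appears on both sides and cancels. Collect the known terms of each column as K = Σ(ρt)_known − 3.39 × (depth of known layers): K_A = 108.204 − 3.39×38.1 = −20.955; K_B = 25.9548 − 3.39×(2.43 + 10.18) = −16.7931.
Balance: K_A = K_B − x×(3.39 − 2.34), so x = (K_B − K_A)/(3.39 − 2.34) = 4.1619/1.05 = 3.96 km.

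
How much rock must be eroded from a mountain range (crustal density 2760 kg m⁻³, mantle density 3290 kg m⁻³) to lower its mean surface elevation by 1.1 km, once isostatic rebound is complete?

6.83 km

Net drop Δ = e − u = e − e ρ_c/ρ_m = e (ρ_m − ρ_c)/ρ_m.
e = Δ ρ_m/(ρ_m − ρ_c) = 1.1 km × 3290/530 = 6.83 km.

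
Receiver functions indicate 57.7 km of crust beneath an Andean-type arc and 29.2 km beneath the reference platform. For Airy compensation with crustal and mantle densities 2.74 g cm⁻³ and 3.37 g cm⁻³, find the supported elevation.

Excess crust Δ = 57.7 km − 29.2 km = 28.5 km, split between elevation h and root r with h + r = Δ.
Airy balance ρ_c h = (ρ_m − ρ_c) r gives r = h ρ_c/(ρ_m − ρ_c), so h (1 + ρ_c/(ρ_m − ρ_c)) = Δ, i.e. h = Δ (ρ_m − ρ_c)/ρ_m.
h = 28.5 km × 0.63/3.37 = 5.33 km.

5.33 km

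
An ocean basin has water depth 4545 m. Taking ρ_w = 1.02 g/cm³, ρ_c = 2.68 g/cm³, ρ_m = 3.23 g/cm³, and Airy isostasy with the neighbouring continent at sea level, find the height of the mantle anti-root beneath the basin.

13700 m

By Archimedes' principle applied to the lithosphere: replacing crust with seawater at the top is compensated by replacing crust with mantle at the base: d (ρ_c − ρ_w) = a (ρ_m − ρ_c).
a = d (ρ_c − ρ_w)/(ρ_m − ρ_c) = 4545 m × 1.66/0.55 = 13700 m.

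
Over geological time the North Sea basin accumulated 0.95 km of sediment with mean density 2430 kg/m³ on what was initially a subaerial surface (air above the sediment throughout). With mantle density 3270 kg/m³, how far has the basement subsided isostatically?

0.706 km

Subaerial load: s = t ρ_sed / ρ_m = 0.95 km × 2430/3270 = 0.706 km.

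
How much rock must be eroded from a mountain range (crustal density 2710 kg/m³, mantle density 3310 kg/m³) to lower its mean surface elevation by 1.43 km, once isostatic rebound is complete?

Net drop Δ = e − u = e − e ρ_c/ρ_m = e (ρ_m − ρ_c)/ρ_m.
e = Δ ρ_m/(ρ_m − ρ_c) = 1.43 km × 3310/600 = 7.89 km.

7.89 km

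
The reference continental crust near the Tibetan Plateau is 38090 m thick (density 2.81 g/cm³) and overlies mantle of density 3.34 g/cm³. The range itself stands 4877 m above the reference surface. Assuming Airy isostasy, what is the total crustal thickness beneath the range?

68800 m

Root depth r = h ρ_c / (ρ_m − ρ_c) = 4877 m × 2.81 / 0.53 = 25860 m.
Total thickness = T + h + r = 38090 m + 4877 m + 25860 m = 68800 m.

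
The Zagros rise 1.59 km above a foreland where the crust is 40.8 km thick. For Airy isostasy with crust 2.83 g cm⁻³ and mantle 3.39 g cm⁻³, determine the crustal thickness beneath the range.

Root depth r = h ρ_c / (ρ_m − ρ_c) = 1.59 km × 2.83 / 0.56 = 8.035 km.
Total thickness = T + h + r = 40.8 km + 1.59 km + 8.035 km = 50.4 km.

50.4 km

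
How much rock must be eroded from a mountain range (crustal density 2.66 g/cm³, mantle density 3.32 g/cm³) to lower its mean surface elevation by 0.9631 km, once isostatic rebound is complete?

Net drop Δ = e − u = e − e ρ_c/ρ_m = e (ρ_m − ρ_c)/ρ_m.
e = Δ ρ_m/(ρ_m − ρ_c) = 0.9631 km × 3.32/0.66 = 4.84 km.

4.84 km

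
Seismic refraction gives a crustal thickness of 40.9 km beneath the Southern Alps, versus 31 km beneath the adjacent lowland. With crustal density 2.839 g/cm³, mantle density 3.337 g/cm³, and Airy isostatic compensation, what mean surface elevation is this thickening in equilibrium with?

1.48 km

Excess crust Δ = 40.9 km − 31 km = 9.9 km, split between elevation h and root r with h + r = Δ.
Airy balance ρ_c h = (ρ_m − ρ_c) r gives r = h ρ_c/(ρ_m − ρ_c), so h (1 + ρ_c/(ρ_m − ρ_c)) = Δ, i.e. h = Δ (ρ_m − ρ_c)/ρ_m.
h = 9.9 km × 0.498/3.337 = 1.48 km.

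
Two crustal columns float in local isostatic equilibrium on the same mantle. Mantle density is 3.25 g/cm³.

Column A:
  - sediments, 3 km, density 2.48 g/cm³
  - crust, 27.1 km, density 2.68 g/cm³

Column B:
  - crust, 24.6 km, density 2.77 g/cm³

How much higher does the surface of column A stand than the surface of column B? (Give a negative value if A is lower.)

1.83 km

For any compensation level in the mantle, the mantle terms cancel and isostasy reduces to e = (Σt_A − Σt_B) − (Σ(ρt)_A − Σ(ρt)_B) / ρ_m.
Σt_A = 30.1 km; Σt_B = 24.6 km; Σ(ρt)_A = 80.068; Σ(ρt)_B = 68.142 (in km·g/cm³).
e = (30.1 − 24.6) − (80.068 − 68.142) / 3.25 = 1.83 km.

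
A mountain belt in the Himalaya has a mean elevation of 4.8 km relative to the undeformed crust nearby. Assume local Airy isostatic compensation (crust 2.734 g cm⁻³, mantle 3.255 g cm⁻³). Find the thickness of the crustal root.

25.2 km

Balancing pressure at the compensation depth: the weight of the topography is balanced by the buoyancy of the root, ρ_c h = (ρ_m − ρ_c) r.
r = h · ρ_c / (ρ_m − ρ_c) = 4.8 km × 2.734 / (3.255 − 2.734) = 25.2 km.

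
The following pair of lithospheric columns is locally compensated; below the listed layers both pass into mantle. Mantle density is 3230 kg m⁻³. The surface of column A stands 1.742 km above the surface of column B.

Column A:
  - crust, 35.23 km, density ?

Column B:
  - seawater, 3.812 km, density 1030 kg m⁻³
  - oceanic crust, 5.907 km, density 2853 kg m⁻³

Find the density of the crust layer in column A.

2770 kg m⁻³

Take the compensation level at the base of the deeper column (depth z_c below the surface of column A) and equate Σ ρ_i t_i down to z_c; mantle fills any gap and the z_c terms cancel.
Column A: 35.23×ρ + (z_c − 35.23)×3230
Column B: 1.742×0 + 3.812×1030 + 5.907×2853 + (z_c − 1.742 − 9.719)×3230
The z_c×3230 term appears on both sides and cancels. Collect the known terms of each column as K = Σ(ρt)_known − 3230 × (depth of known layers): K_A = 0 − 3230×35.23 = −113792.9; K_B = 20779.031 − 3230×(1.742 + 9.719) = −16239.999.
Balance: K_A + 35.23×ρ = K_B, so ρ = (K_B − K_A)/35.23 = 97552.9/35.23 = 2770 kg m⁻³.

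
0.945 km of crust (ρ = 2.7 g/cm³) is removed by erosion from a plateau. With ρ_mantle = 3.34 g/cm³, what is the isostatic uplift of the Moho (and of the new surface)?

0.764 km

Unloading: uplift u = e ρ_c/ρ_m = 0.945 km × 2.7/3.34 = 0.764 km.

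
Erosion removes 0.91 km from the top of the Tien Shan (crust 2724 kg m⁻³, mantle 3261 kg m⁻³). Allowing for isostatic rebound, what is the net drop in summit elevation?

Rebound u = e ρ_c/ρ_m = 0.91 km × 2724/3261 = 0.7601 km.
Net surface drop = e − u = 0.91 km − 0.7601 km = e (ρ_m − ρ_c)/ρ_m = 0.15 km.

0.15 km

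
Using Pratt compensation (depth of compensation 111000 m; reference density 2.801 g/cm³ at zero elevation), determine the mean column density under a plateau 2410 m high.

2.74 g/cm³

Pratt balance: ρ_ref D = ρ (D + h).
ρ = ρ_ref D/(D + h) = 2.801 × 111000 m/(111000 m + 2410 m) = 2.74 g/cm³.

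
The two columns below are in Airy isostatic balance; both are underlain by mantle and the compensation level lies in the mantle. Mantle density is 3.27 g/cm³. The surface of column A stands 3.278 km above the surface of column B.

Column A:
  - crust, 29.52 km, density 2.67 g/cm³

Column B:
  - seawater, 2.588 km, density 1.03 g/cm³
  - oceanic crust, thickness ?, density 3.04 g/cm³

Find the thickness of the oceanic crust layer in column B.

5.2 km

Take the compensation level at the base of the deeper column (depth z_c below the surface of column A) and equate Σ ρ_i t_i down to z_c; mantle fills any gap and the z_c terms cancel.
Column A: 29.52×2.67 + (z_c − 29.52)×3.27
Column B: 3.278×0 + 2.588×1.03 + x×3.04 + (z_c − 3.278 − 2.588 − x)×3.27
The z_c×3.27 term appears on both sides and cancels. Collect the known terms of each column as K = Σ(ρt)_known − 3.27 × (depth of known layers): K_A = 78.8184 − 3.27×29.52 = −17.712; K_B = 2.66564 − 3.27×(3.278 + 2.588) = −16.51618.
Balance: K_A = K_B − x×(3.27 − 3.04), so x = (K_B − K_A)/(3.27 − 3.04) = 1.19582/0.23 = 5.2 km.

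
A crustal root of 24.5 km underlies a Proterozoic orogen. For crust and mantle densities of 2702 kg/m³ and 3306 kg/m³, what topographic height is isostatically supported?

By Archimedes' principle applied to the lithosphere: ρ_c h = (ρ_m − ρ_c) r.
h = r (ρ_m − ρ_c) / ρ_c = 24.5 km × (3306 − 2702) / 2702 = 5.48 km.

5.48 km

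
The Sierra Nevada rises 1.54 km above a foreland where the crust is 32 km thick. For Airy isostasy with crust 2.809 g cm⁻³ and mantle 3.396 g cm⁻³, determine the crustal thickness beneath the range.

Root depth r = h ρ_c / (ρ_m − ρ_c) = 1.54 km × 2.809 / 0.587 = 7.369 km.
Total thickness = T + h + r = 32 km + 1.54 km + 7.369 km = 40.9 km.

40.9 km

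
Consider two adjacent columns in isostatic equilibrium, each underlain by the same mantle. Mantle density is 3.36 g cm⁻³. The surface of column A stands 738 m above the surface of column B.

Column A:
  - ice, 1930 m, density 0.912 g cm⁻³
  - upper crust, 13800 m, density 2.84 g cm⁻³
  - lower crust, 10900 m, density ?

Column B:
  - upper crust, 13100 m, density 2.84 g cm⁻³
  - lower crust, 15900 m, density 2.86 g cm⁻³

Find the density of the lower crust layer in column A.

Take the compensation level at the base of the deeper column (depth z_c below the surface of column A) and equate Σ ρ_i t_i down to z_c; mantle fills any gap and the z_c terms cancel.
Column A: 1930×0.912 + 13800×2.84 + 10900×ρ + (z_c − 26630)×3.36
Column B: 738×0 + 13100×2.84 + 15900×2.86 + (z_c − 738 − 29000)×3.36
The z_c×3.36 term appears on both sides and cancels. Collect the known terms of each column as K = Σ(ρt)_known − 3.36 × (depth of known layers): K_A = 40952.16 − 3.36×26630 = −48524.64; K_B = 82678 − 3.36×(738 + 29000) = −17241.68.
Balance: K_A + 10900×ρ = K_B, so ρ = (K_B − K_A)/10900 = 31283/10900 = 2.87 g cm⁻³.

2.87 g cm⁻³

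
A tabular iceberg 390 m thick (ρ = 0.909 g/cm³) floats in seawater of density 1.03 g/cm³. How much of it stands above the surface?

Floating equilibrium: submerged depth d = t ρ_obj/ρ_fluid = 390 m × 0.909/1.03 = 344.2 m.
Freeboard = t − d = 390 m − 344.2 m = 45.8 m.

45.8 m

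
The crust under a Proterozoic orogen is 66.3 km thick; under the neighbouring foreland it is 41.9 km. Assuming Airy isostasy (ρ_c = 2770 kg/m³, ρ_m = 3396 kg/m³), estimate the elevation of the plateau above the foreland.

Excess crust Δ = 66.3 km − 41.9 km = 24.4 km, split between elevation h and root r with h + r = Δ.
Airy balance ρ_c h = (ρ_m − ρ_c) r gives r = h ρ_c/(ρ_m − ρ_c), so h (1 + ρ_c/(ρ_m − ρ_c)) = Δ, i.e. h = Δ (ρ_m − ρ_c)/ρ_m.
h = 24.4 km × 626/3396 = 4.5 km.

4.5 km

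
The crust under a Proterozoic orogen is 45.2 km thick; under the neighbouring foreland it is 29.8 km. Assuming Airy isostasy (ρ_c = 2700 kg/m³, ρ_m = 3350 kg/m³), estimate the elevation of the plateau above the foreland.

2.99 km

Excess crust Δ = 45.2 km − 29.8 km = 15.4 km, split between elevation h and root r with h + r = Δ.
Airy balance ρ_c h = (ρ_m − ρ_c) r gives r = h ρ_c/(ρ_m − ρ_c), so h (1 + ρ_c/(ρ_m − ρ_c)) = Δ, i.e. h = Δ (ρ_m − ρ_c)/ρ_m.
h = 15.4 km × 650/3350 = 2.99 km.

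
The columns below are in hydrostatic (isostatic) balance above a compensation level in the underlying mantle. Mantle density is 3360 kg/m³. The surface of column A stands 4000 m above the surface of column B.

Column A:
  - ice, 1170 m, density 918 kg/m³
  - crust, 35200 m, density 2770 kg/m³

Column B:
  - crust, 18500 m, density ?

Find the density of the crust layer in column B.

2810 kg/m³

Take the compensation level at the base of the deeper column (depth z_c below the surface of column A) and equate Σ ρ_i t_i down to z_c; mantle fills any gap and the z_c terms cancel.
Column A: 1170×918 + 35200×2770 + (z_c − 36370)×3360
Column B: 4000×0 + 18500×ρ + (z_c − 4000 − 18500)×3360
The z_c×3360 term appears on both sides and cancels. Collect the known terms of each column as K = Σ(ρt)_known − 3360 × (depth of known layers): K_A = 98578060 − 3360×36370 = −23625140; K_B = 0 − 3360×(4000 + 18500) = −75600000.
Balance: K_A = K_B + 18500×ρ, so ρ = (K_A − K_B)/18500 = 51974900/18500 = 2810 kg/m³.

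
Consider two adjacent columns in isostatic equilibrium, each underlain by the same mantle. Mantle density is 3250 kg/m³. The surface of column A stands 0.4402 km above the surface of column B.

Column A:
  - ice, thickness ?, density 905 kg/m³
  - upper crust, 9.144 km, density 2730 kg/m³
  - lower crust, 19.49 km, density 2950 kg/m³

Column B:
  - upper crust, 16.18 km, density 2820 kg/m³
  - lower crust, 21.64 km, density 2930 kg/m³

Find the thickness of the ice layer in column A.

Take the compensation level at the base of the deeper column (depth z_c below the surface of column A) and equate Σ ρ_i t_i down to z_c; mantle fills any gap and the z_c terms cancel.
Column A: x×905 + 9.144×2730 + 19.49×2950 + (z_c − 28.634 − x)×3250
Column B: 0.4402×0 + 16.18×2820 + 21.64×2930 + (z_c − 0.4402 − 37.82)×3250
The z_c×3250 term appears on both sides and cancels. Collect the known terms of each column as K = Σ(ρt)_known − 3250 × (depth of known layers): K_A = 82458.62 − 3250×28.634 = −10601.88; K_B = 109032.8 − 3250×(0.4402 + 37.82) = −15312.85.
Balance: K_A − x×(3250 − 905) = K_B, so x = (K_A − K_B)/(3250 − 905) = 4710.97/2345 = 2.01 km.

2.01 km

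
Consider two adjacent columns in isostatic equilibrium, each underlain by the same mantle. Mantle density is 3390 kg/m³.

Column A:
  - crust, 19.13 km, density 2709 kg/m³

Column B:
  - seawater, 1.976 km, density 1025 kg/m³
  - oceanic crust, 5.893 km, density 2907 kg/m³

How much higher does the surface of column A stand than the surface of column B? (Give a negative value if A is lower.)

1.62 km

For any compensation level in the mantle, the mantle terms cancel and isostasy reduces to e = (Σt_A − Σt_B) − (Σ(ρt)_A − Σ(ρt)_B) / ρ_m.
Σt_A = 19.13 km; Σt_B = 7.869 km; Σ(ρt)_A = 51823.17; Σ(ρt)_B = 19156.351 (in km·kg/m³).
e = (19.13 − 7.869) − (51823.17 − 19156.351) / 3390 = 1.62 km.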